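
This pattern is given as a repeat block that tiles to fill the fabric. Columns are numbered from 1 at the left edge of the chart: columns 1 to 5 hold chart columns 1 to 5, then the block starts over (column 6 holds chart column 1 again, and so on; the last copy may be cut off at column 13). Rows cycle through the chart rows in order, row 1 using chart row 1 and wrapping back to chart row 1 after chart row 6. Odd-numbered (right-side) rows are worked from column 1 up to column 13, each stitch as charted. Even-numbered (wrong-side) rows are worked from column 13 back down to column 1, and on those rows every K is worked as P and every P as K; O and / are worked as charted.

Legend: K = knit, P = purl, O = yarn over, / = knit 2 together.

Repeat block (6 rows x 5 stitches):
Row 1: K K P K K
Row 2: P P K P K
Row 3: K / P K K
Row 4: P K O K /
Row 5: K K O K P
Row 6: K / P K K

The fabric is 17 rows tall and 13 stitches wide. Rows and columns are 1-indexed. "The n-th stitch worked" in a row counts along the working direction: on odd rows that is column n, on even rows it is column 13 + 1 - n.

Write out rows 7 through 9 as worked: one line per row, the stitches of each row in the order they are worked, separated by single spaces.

Row 7: chart row 1, RS - tile across columns 1-13 and work as-is.
Row 8: chart row 2, WS - tiled (columns 1-13): P P K P K P P K P K P P K; work from column 13 back to 1 with K<->P swapped.
Row 9: chart row 3, RS - tile across columns 1-13 and work as-is.

Rows as worked:
K K P K K K K P K K K K P
P K K P K P K K P K P K K
K / P K K K / P K K K / P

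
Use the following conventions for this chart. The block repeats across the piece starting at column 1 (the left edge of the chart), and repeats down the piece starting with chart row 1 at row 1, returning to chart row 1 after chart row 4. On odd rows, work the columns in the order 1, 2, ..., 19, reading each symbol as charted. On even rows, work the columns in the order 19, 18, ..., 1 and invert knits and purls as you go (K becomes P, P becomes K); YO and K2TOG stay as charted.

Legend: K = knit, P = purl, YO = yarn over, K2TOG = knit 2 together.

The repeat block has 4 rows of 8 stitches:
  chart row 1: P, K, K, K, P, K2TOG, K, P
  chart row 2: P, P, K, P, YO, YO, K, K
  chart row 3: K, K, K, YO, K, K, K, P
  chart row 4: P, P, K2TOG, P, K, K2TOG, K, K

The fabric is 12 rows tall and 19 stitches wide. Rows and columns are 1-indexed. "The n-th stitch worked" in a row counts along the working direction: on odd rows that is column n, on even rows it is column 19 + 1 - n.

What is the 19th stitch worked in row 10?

== STITCH ==
K

Derivation:
Row 10 uses chart row ((10-1) mod 4)+1 = 2. Row 10 is even, so WS.
Chart row 2 tiled across columns 1-19: P P K P YO YO K K P P K P YO YO K K P P K
Wrong side: read the tiled row from column 19 down to 1 and exchange K with P (leave YO, K2TOG).
Row 10 as worked: P K K P P YO YO K P K K P P YO YO K P K K
Counting 19 along the worked row gives K.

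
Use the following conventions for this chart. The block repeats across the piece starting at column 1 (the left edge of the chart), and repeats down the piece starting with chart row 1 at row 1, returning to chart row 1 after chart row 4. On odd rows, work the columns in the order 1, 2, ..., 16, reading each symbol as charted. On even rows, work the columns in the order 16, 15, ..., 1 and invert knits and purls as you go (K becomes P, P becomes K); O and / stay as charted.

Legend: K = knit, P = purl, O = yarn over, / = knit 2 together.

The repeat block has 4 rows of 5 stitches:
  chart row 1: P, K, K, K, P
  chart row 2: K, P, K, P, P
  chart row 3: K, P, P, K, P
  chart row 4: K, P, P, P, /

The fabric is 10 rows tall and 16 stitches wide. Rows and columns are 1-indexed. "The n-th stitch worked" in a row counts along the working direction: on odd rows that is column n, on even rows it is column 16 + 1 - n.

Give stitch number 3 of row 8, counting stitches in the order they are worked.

== STITCH ==
K

Derivation:
For row 8: chart row = ((8-1) mod 4) + 1 = 4; this is a WS (even) row.
Chart row 4 tiled across columns 1-16: K P P P / K P P P / K P P P / K
WS: work from column 16 back to column 1 (reverse the tiled row), swapping K<->P (O and / unchanged).
Row 8 as worked: P / K K K P / K K K P / K K K P
Counting 3 along the worked row gives K.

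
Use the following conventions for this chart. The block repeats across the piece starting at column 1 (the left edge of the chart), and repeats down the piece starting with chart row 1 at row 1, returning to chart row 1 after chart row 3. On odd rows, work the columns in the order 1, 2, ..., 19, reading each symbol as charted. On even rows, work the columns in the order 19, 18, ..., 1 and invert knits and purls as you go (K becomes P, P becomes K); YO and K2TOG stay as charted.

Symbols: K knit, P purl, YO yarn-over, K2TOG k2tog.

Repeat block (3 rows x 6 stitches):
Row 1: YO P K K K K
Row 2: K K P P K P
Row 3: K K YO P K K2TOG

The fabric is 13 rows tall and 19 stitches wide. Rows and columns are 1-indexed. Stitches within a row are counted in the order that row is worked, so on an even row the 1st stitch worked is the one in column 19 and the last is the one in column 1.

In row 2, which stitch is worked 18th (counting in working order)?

Result:
P

Derivation:
For row 2: chart row = ((2-1) mod 3) + 1 = 2; this is a WS (even) row.
Chart row 2 tiled across columns 1-19: K K P P K P K K P P K P K K P P K P K
Wrong side: read the tiled row from column 19 down to 1 and exchange K with P (leave YO, K2TOG).
Row 2 as worked: P K P K K P P K P K K P P K P K K P P
The 18th stitch worked is P.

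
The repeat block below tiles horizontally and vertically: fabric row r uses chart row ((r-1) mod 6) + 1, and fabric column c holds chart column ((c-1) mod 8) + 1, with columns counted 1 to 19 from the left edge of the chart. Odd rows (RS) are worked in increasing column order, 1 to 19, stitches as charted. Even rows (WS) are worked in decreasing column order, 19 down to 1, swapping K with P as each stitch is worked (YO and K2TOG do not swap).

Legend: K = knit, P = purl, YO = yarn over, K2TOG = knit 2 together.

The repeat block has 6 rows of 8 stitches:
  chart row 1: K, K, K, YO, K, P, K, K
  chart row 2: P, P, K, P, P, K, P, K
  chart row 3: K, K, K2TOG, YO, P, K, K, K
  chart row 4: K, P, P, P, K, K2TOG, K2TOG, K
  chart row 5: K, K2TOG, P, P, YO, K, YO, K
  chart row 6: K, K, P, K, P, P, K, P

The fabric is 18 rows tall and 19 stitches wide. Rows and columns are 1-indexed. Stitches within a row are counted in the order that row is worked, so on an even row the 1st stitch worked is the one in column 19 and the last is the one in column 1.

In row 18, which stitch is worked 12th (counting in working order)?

Row 18 uses chart row ((18-1) mod 6)+1 = 6. Row 18 is even, so WS.
Chart row 6 tiled across columns 1-19: K K P K P P K P K K P K P P K P K K P
WS: work from column 19 back to column 1 (reverse the tiled row), swapping K<->P (YO and K2TOG unchanged).
Row 18 as worked: K P P K P K K P K P P K P K K P K P P
The 12th stitch worked is K.

== STITCH ==
K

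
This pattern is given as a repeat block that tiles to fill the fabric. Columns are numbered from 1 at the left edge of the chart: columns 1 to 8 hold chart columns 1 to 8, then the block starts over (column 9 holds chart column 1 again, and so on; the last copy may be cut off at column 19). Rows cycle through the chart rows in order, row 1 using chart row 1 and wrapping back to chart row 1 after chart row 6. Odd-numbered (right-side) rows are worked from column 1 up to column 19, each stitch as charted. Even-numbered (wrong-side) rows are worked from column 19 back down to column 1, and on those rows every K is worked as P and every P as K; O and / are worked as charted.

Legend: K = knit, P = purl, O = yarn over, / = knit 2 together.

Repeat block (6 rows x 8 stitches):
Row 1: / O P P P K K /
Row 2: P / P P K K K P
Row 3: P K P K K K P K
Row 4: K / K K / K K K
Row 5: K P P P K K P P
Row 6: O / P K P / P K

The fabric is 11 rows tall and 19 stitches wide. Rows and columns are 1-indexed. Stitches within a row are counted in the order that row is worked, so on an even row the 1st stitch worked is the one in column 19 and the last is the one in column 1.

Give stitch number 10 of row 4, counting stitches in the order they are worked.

For row 4: chart row = ((4-1) mod 6) + 1 = 4; this is a WS (even) row.
Chart row 4 tiled across columns 1-19: K / K K / K K K K / K K / K K K K / K
WS: work from column 19 back to column 1 (reverse the tiled row), swapping K<->P (O and / unchanged).
Row 4 as worked: P / P P P P / P P / P P P P / P P / P
Stitch 10 in working order -> /

Stitch:
/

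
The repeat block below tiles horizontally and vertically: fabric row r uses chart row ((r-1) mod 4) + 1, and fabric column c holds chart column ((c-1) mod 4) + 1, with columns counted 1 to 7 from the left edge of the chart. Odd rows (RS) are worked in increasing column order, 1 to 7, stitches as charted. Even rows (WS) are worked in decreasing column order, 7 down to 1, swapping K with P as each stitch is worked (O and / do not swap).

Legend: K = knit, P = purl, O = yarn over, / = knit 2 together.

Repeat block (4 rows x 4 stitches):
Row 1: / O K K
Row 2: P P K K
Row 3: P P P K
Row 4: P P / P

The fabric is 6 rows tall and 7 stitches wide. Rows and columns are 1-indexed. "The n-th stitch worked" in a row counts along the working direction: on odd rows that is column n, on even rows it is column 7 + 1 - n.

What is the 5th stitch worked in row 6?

== STITCH ==
P

Derivation:
For row 6: chart row = ((6-1) mod 4) + 1 = 2; this is a WS (even) row.
Chart row 2 tiled across columns 1-7: P P K K P P K
Wrong side: read the tiled row from column 7 down to 1 and exchange K with P (leave O, /).
Row 6 as worked: P K K P P K K
Stitch 5 in working order -> P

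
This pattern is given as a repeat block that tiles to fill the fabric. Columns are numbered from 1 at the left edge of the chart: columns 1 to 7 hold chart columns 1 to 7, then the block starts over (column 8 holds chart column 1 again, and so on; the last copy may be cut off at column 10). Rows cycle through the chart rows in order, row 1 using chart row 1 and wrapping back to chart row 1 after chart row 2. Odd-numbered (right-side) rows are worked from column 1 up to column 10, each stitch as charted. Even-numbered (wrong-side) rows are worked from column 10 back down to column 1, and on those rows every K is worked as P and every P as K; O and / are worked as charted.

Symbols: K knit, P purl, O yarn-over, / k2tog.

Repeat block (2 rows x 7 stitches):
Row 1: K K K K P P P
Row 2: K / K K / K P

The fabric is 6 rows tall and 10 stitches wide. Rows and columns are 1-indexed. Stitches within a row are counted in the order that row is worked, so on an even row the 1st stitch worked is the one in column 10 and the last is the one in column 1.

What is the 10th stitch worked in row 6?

For row 6: chart row = ((6-1) mod 2) + 1 = 2; this is a WS (even) row.
Chart row 2 tiled across columns 1-10: K / K K / K P K / K
WS: work from column 10 back to column 1 (reverse the tiled row), swapping K<->P (O and / unchanged).
Row 6 as worked: P / P K P / P P / P
Stitch 10 in working order -> P

== STITCH ==
P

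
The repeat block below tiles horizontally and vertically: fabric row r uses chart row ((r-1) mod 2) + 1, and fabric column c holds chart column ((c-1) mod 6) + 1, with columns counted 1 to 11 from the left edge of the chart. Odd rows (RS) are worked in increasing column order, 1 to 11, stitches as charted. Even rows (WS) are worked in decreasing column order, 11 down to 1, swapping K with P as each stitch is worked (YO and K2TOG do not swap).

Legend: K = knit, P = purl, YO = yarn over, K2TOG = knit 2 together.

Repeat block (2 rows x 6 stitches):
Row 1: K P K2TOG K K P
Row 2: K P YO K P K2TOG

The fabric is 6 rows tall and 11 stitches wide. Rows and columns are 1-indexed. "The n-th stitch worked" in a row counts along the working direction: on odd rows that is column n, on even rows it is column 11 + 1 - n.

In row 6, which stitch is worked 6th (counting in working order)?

Row 6: (6-1) mod 2 = 1, so use chart row 2. Even row -> WS.
Chart row 2 tiled across columns 1-11: K P YO K P K2TOG K P YO K P
WS row: flip the tiled sequence (start at column 11) and apply K<->P; YO and K2TOG stay.
Row 6 as worked: K P YO K P K2TOG K P YO K P
Counting 6 along the worked row gives K2TOG.

Result:
K2TOG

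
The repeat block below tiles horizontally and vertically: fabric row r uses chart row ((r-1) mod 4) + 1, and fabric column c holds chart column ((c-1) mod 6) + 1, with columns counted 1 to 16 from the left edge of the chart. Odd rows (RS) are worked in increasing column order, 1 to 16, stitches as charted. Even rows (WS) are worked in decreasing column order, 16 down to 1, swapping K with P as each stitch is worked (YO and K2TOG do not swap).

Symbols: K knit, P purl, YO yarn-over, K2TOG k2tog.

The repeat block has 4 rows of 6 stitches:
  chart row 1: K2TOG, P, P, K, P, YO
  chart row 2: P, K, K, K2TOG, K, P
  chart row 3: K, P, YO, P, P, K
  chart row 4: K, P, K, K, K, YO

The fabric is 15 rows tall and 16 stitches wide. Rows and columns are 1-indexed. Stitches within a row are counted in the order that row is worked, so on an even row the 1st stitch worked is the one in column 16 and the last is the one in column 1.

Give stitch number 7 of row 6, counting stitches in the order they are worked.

Stitch:
K2TOG

Derivation:
Row 6 uses chart row ((6-1) mod 4)+1 = 2. Row 6 is even, so WS.
Chart row 2 tiled across columns 1-16: P K K K2TOG K P P K K K2TOG K P P K K K2TOG
WS row: flip the tiled sequence (start at column 16) and apply K<->P; YO and K2TOG stay.
Row 6 as worked: K2TOG P P K K P K2TOG P P K K P K2TOG P P K
The 7th stitch worked is K2TOG.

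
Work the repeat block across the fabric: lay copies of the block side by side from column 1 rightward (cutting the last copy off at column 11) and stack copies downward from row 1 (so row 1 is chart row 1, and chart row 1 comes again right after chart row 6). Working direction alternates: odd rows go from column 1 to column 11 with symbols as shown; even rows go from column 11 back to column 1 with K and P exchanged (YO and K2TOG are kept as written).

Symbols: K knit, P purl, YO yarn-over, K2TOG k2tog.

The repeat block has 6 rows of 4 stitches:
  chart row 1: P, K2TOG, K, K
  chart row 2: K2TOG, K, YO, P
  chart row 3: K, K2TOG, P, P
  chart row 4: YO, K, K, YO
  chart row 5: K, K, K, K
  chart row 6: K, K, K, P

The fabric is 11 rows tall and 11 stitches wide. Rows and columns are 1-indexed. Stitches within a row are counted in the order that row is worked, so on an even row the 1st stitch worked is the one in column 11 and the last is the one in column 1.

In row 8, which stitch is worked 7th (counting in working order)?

== STITCH ==
K2TOG

Derivation:
For row 8: chart row = ((8-1) mod 6) + 1 = 2; this is a WS (even) row.
Chart row 2 tiled across columns 1-11: K2TOG K YO P K2TOG K YO P K2TOG K YO
WS row: flip the tiled sequence (start at column 11) and apply K<->P; YO and K2TOG stay.
Row 8 as worked: YO P K2TOG K YO P K2TOG K YO P K2TOG
The 7th stitch worked is K2TOG.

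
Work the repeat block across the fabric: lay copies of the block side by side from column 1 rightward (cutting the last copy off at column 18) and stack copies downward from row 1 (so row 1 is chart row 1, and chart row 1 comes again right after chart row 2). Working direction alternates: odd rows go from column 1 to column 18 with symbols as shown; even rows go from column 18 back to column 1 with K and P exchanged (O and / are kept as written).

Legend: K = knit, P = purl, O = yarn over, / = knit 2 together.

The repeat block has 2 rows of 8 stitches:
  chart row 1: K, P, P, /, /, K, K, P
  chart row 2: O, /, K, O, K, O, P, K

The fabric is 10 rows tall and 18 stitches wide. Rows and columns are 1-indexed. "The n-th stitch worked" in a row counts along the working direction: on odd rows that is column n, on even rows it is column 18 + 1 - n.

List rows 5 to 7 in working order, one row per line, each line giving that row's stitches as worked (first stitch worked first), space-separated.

Row 5: chart row 1, RS - tile across columns 1-18 and work as-is.
Row 6: chart row 2, WS - tiled (columns 1-18): O / K O K O P K O / K O K O P K O /; work from column 18 back to 1 with K<->P swapped.
Row 7: chart row 1, RS - tile across columns 1-18 and work as-is.

Rows as worked:
K P P / / K K P K P P / / K K P K P
/ O P K O P O P / O P K O P O P / O
K P P / / K K P K P P / / K K P K P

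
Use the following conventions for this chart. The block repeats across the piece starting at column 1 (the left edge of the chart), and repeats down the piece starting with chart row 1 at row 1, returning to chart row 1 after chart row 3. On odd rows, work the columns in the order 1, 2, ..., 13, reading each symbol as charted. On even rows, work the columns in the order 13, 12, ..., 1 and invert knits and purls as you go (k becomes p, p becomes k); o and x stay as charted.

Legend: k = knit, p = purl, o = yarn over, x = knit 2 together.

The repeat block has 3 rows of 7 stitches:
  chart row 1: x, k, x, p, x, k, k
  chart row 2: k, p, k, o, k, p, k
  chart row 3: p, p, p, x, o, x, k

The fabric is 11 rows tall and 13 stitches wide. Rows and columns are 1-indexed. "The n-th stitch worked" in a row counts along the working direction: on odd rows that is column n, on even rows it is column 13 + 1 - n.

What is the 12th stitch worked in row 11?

Stitch:
k

Derivation:
Row 11 uses chart row ((11-1) mod 3)+1 = 2. Row 11 is odd, so RS.
Chart row 2 tiled across columns 1-13: k p k o k p k k p k o k p
RS: work column 1 to column 13, symbols as charted — the tiled row is the row as worked.
The 12th stitch worked is k.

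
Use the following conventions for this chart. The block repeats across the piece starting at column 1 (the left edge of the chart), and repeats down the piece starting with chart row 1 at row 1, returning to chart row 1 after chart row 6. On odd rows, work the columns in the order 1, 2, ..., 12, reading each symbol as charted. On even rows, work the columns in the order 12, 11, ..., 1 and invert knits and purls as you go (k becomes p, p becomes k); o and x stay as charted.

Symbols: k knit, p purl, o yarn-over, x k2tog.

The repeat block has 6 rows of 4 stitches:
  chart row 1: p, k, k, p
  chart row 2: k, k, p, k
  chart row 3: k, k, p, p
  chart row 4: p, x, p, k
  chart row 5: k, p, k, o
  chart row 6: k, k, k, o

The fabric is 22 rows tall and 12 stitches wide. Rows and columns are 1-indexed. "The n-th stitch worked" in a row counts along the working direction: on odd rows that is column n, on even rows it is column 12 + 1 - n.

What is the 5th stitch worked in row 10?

For row 10: chart row = ((10-1) mod 6) + 1 = 4; this is a WS (even) row.
Chart row 4 tiled across columns 1-12: p x p k p x p k p x p k
WS row: flip the tiled sequence (start at column 12) and apply k<->p; o and x stay.
Row 10 as worked: p k x k p k x k p k x k
The 5th stitch worked is p.

== STITCH ==
p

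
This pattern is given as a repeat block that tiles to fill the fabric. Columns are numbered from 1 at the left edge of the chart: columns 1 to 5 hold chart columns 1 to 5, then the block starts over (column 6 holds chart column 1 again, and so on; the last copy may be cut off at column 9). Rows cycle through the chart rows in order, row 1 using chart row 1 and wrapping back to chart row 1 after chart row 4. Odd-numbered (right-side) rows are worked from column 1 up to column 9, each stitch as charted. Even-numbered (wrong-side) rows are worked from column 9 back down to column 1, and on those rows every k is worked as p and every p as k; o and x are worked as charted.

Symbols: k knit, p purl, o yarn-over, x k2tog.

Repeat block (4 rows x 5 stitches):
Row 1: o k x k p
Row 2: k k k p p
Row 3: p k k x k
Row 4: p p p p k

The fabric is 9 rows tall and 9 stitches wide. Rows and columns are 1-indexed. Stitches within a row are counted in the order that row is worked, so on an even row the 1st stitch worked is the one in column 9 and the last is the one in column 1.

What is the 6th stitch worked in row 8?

Result:
k

Derivation:
Row 8 uses chart row ((8-1) mod 4)+1 = 4. Row 8 is even, so WS.
Chart row 4 tiled across columns 1-9: p p p p k p p p p
WS: work from column 9 back to column 1 (reverse the tiled row), swapping k<->p (o and x unchanged).
Row 8 as worked: k k k k p k k k k
Stitch 6 in working order -> k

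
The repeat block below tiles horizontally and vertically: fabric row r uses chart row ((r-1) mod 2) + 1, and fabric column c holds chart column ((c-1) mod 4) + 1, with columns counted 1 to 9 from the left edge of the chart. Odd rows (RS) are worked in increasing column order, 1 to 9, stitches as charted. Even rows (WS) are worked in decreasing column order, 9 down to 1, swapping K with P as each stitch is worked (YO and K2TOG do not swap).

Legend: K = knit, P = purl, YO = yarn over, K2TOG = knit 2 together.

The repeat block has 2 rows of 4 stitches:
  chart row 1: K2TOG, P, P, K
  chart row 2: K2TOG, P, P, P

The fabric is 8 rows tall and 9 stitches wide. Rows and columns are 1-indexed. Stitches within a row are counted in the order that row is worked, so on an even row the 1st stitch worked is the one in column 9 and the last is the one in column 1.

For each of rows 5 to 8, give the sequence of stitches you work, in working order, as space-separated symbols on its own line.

Row 5: chart row 1, RS - tile across columns 1-9 and work as-is.
Row 6: chart row 2, WS - tiled (columns 1-9): K2TOG P P P K2TOG P P P K2TOG; work from column 9 back to 1 with K<->P swapped.
Row 7: chart row 1, RS - tile across columns 1-9 and work as-is.
Row 8: chart row 2, WS - tiled (columns 1-9): K2TOG P P P K2TOG P P P K2TOG; work from column 9 back to 1 with K<->P swapped.

Result:
K2TOG P P K K2TOG P P K K2TOG
K2TOG K K K K2TOG K K K K2TOG
K2TOG P P K K2TOG P P K K2TOG
K2TOG K K K K2TOG K K K K2TOG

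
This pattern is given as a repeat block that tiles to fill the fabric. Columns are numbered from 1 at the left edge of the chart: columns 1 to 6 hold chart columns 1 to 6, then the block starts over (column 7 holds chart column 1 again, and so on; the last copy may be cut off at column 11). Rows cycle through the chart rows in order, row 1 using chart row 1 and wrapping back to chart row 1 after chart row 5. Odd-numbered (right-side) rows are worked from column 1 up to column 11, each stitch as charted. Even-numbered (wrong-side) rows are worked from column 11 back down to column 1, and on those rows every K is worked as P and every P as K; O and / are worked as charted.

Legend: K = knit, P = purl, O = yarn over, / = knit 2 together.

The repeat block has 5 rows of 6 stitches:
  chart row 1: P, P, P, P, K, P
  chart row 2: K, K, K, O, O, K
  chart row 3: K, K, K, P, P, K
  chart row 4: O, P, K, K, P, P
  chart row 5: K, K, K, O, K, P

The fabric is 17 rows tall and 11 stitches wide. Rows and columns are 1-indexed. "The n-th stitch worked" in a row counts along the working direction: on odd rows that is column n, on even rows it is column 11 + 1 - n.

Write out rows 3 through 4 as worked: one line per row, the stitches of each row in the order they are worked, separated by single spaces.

Row 3: chart row 3, RS - tile across columns 1-11 and work as-is.
Row 4: chart row 4, WS - tiled (columns 1-11): O P K K P P O P K K P; work from column 11 back to 1 with K<->P swapped.

Rows as worked:
K K K P P K K K K P P
K P P K O K K P P K O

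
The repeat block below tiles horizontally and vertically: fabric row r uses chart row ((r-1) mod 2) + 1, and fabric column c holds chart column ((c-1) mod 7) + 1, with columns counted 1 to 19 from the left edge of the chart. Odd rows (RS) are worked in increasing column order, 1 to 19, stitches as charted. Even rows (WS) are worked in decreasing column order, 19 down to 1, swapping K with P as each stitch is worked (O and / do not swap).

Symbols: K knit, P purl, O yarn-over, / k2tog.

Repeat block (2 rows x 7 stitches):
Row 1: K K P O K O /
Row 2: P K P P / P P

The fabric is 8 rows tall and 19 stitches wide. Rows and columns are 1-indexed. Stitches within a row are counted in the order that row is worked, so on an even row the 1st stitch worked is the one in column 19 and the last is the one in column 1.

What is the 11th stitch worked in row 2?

Row 2: (2-1) mod 2 = 1, so use chart row 2. Even row -> WS.
Chart row 2 tiled across columns 1-19: P K P P / P P P K P P / P P P K P P /
WS row: flip the tiled sequence (start at column 19) and apply K<->P; O and / stay.
Row 2 as worked: / K K P K K K / K K P K K K / K K P K
The 11th stitch worked is P.

== STITCH ==
P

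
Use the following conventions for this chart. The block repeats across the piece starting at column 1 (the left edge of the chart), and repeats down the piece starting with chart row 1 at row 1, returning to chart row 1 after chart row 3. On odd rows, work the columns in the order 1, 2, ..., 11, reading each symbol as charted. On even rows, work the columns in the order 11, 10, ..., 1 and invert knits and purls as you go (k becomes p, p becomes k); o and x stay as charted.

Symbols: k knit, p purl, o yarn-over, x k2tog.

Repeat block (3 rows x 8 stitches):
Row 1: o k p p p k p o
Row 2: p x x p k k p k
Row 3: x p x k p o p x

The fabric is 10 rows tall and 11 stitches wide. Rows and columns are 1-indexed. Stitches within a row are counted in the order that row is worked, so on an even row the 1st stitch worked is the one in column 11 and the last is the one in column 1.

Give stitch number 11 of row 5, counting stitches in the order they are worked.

Stitch:
x

Derivation:
Row 5 uses chart row ((5-1) mod 3)+1 = 2. Row 5 is odd, so RS.
Chart row 2 tiled across columns 1-11: p x x p k k p k p x x
RS row: no reversal, no swap; stitch n worked = column n.
Stitch 11 in working order -> x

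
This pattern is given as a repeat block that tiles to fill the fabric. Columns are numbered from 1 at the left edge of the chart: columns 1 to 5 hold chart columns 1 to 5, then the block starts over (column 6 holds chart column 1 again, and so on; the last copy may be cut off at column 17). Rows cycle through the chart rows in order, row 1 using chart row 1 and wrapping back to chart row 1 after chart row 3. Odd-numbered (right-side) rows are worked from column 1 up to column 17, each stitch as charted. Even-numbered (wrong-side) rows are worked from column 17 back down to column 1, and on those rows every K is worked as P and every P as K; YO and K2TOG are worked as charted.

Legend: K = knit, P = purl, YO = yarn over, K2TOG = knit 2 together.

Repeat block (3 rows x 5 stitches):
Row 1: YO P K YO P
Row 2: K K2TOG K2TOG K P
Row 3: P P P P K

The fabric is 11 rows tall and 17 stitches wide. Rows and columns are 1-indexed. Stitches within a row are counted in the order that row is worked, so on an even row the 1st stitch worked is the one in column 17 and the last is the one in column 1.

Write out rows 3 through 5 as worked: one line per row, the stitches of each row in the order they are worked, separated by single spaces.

Rows as worked:
P P P P K P P P P K P P P P K P P
K YO K YO P K YO K YO P K YO K YO P K YO
K K2TOG K2TOG K P K K2TOG K2TOG K P K K2TOG K2TOG K P K K2TOG

Derivation:
Row 3: chart row 3, RS - tile across columns 1-17 and work as-is.
Row 4: chart row 1, WS - tiled (columns 1-17): YO P K YO P YO P K YO P YO P K YO P YO P; work from column 17 back to 1 with K<->P swapped.
Row 5: chart row 2, RS - tile across columns 1-17 and work as-is.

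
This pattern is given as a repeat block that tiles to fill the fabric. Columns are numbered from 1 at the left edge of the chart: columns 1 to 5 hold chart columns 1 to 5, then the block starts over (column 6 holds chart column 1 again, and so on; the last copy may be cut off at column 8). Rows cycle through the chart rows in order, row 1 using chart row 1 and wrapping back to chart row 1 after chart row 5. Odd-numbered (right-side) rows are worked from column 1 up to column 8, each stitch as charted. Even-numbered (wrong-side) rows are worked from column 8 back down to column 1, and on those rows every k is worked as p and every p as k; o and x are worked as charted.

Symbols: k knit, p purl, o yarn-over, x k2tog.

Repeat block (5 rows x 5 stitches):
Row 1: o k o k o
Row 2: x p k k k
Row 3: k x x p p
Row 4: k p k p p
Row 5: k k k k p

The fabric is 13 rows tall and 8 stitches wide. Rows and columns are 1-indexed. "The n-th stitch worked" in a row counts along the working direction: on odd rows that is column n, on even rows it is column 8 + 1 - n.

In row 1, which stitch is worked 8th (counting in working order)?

Row 1 uses chart row ((1-1) mod 5)+1 = 1. Row 1 is odd, so RS.
Chart row 1 tiled across columns 1-8: o k o k o o k o
RS: work column 1 to column 8, symbols as charted — the tiled row is the row as worked.
Stitch 8 in working order -> o

== STITCH ==
o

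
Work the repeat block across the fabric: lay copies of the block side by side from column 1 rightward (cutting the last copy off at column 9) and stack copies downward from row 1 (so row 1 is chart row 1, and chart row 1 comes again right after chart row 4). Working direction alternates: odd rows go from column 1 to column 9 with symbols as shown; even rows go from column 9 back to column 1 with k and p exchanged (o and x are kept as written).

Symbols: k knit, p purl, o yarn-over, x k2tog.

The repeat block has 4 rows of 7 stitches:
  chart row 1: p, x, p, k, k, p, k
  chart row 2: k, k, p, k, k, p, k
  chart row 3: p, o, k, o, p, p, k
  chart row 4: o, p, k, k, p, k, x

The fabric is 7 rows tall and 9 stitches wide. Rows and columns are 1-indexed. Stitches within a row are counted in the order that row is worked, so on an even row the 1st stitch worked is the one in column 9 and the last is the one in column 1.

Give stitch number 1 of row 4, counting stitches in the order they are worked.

== STITCH ==
k

Derivation:
Row 4 uses chart row ((4-1) mod 4)+1 = 4. Row 4 is even, so WS.
Chart row 4 tiled across columns 1-9: o p k k p k x o p
WS row: flip the tiled sequence (start at column 9) and apply k<->p; o and x stay.
Row 4 as worked: k o x p k p p k o
Stitch 1 in working order -> k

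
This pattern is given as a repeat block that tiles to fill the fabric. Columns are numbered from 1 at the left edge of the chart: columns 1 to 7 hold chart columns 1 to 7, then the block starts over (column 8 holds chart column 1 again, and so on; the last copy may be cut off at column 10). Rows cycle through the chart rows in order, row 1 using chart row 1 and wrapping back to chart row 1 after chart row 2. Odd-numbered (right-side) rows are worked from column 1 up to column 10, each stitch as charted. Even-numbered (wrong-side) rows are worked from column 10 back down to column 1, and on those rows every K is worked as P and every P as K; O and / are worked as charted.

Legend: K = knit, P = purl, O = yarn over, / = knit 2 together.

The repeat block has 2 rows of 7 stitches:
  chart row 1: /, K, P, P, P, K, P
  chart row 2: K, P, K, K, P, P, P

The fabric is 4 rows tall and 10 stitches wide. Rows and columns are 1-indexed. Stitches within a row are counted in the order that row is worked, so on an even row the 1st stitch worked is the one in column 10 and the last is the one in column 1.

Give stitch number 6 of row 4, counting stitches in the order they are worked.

Result:
K

Derivation:
For row 4: chart row = ((4-1) mod 2) + 1 = 2; this is a WS (even) row.
Chart row 2 tiled across columns 1-10: K P K K P P P K P K
WS: work from column 10 back to column 1 (reverse the tiled row), swapping K<->P (O and / unchanged).
Row 4 as worked: P K P K K K P P K P
Stitch 6 in working order -> K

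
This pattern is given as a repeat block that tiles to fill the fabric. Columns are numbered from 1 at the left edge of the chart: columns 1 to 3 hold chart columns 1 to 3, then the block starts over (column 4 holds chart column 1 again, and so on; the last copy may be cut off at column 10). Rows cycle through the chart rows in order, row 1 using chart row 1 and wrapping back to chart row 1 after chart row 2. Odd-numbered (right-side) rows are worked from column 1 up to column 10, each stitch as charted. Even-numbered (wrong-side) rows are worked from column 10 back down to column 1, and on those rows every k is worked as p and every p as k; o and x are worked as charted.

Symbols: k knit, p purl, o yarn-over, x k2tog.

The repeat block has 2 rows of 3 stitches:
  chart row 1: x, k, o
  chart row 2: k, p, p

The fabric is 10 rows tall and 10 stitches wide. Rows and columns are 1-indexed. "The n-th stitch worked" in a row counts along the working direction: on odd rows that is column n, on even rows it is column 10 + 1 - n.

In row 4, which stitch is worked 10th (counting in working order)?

== STITCH ==
p

Derivation:
For row 4: chart row = ((4-1) mod 2) + 1 = 2; this is a WS (even) row.
Chart row 2 tiled across columns 1-10: k p p k p p k p p k
Wrong side: read the tiled row from column 10 down to 1 and exchange k with p (leave o, x).
Row 4 as worked: p k k p k k p k k p
The 10th stitch worked is p.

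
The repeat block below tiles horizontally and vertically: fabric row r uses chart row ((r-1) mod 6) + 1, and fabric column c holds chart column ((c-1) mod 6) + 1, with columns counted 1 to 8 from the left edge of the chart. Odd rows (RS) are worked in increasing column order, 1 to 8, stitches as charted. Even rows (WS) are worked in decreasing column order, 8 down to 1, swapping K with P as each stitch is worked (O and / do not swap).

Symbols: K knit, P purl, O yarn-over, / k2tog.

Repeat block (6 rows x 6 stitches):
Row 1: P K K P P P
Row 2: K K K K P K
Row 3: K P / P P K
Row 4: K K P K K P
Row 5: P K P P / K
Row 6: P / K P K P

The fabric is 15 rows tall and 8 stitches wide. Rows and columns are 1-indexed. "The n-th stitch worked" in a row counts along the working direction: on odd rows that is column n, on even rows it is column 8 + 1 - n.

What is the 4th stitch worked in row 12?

For row 12: chart row = ((12-1) mod 6) + 1 = 6; this is a WS (even) row.
Chart row 6 tiled across columns 1-8: P / K P K P P /
WS: work from column 8 back to column 1 (reverse the tiled row), swapping K<->P (O and / unchanged).
Row 12 as worked: / K K P K P / K
Counting 4 along the worked row gives P.

== STITCH ==
P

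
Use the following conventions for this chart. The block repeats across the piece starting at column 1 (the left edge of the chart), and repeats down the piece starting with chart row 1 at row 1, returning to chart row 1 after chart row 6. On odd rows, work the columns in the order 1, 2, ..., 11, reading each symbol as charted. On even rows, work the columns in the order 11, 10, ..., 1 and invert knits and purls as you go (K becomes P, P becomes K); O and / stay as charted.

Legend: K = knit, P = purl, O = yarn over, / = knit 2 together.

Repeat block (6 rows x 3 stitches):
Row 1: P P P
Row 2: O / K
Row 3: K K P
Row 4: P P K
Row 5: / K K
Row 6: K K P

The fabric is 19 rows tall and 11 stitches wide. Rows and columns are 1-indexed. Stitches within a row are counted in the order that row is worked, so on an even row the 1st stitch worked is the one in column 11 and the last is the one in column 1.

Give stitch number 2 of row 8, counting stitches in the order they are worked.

== STITCH ==
O

Derivation:
For row 8: chart row = ((8-1) mod 6) + 1 = 2; this is a WS (even) row.
Chart row 2 tiled across columns 1-11: O / K O / K O / K O /
WS row: flip the tiled sequence (start at column 11) and apply K<->P; O and / stay.
Row 8 as worked: / O P / O P / O P / O
The 2nd stitch worked is O.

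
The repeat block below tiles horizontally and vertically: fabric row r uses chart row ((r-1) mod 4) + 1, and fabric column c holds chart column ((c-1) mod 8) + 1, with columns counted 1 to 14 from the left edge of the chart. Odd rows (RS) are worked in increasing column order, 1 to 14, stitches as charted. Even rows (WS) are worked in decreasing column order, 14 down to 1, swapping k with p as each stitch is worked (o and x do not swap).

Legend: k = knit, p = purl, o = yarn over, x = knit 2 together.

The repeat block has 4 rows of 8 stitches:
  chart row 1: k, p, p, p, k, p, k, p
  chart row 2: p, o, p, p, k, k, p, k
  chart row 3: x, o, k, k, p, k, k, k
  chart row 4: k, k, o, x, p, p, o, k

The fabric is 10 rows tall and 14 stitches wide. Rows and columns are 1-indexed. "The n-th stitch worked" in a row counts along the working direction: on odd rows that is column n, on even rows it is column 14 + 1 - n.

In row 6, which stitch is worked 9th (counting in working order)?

Stitch:
p

Derivation:
Row 6: (6-1) mod 4 = 1, so use chart row 2. Even row -> WS.
Chart row 2 tiled across columns 1-14: p o p p k k p k p o p p k k
WS: work from column 14 back to column 1 (reverse the tiled row), swapping k<->p (o and x unchanged).
Row 6 as worked: p p k k o k p k p p k k o k
The 9th stitch worked is p.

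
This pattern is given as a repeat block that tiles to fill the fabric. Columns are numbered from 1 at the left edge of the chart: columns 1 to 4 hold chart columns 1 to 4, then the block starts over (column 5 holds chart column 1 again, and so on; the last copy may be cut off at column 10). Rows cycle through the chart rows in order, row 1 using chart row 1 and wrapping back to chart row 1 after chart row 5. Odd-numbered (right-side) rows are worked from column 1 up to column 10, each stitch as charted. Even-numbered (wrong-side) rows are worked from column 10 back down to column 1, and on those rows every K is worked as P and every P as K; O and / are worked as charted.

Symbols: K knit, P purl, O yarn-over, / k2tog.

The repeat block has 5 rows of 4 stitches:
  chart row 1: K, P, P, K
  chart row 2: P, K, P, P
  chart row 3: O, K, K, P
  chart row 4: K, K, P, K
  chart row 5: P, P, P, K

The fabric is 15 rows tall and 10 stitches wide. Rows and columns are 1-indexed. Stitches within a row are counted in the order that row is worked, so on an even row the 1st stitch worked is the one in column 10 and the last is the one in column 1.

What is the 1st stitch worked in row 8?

== STITCH ==
P

Derivation:
Row 8 uses chart row ((8-1) mod 5)+1 = 3. Row 8 is even, so WS.
Chart row 3 tiled across columns 1-10: O K K P O K K P O K
WS row: flip the tiled sequence (start at column 10) and apply K<->P; O and / stay.
Row 8 as worked: P O K P P O K P P O
Stitch 1 in working order -> P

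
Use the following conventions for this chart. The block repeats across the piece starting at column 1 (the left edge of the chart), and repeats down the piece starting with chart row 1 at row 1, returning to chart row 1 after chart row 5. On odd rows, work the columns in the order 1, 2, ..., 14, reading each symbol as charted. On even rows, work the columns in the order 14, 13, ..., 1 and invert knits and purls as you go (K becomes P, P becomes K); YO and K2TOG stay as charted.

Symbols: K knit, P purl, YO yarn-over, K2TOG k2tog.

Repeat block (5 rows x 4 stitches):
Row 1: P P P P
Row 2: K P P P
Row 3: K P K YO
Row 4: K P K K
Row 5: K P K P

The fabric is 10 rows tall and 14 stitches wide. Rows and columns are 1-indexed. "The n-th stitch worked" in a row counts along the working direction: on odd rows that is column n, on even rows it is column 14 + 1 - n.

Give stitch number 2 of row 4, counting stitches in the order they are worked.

Stitch:
P

Derivation:
Row 4 uses chart row ((4-1) mod 5)+1 = 4. Row 4 is even, so WS.
Chart row 4 tiled across columns 1-14: K P K K K P K K K P K K K P
WS: work from column 14 back to column 1 (reverse the tiled row), swapping K<->P (YO and K2TOG unchanged).
Row 4 as worked: K P P P K P P P K P P P K P
Counting 2 along the worked row gives P.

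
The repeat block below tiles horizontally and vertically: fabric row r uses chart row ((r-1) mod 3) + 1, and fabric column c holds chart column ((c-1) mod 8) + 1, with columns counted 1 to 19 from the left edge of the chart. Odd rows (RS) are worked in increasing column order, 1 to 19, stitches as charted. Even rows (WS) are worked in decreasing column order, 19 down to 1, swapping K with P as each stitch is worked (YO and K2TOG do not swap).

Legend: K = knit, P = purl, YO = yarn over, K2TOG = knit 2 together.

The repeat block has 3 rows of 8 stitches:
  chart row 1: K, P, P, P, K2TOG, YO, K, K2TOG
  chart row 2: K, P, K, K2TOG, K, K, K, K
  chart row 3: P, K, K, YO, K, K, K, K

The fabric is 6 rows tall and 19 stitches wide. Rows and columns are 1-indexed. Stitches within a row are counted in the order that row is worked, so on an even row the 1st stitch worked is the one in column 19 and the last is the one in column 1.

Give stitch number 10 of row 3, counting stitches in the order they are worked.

Stitch:
K

Derivation:
Row 3 uses chart row ((3-1) mod 3)+1 = 3. Row 3 is odd, so RS.
Chart row 3 tiled across columns 1-19: P K K YO K K K K P K K YO K K K K P K K
Right side: take the tiled row as-is (worked left to right from column 1).
Stitch 10 in working order -> K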